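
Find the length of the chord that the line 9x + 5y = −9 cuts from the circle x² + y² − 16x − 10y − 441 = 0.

Substitute y = (−9 − 9x)/5:
106x² + 212x − 10494 = 0  ⟹  x² + 2x − 99 = 0
x = 9 or x = −11, giving (9, −18) and (−11, 18).
Chord length = distance between (9, −18) and (−11, 18) = √1696 = 4√106.

4√106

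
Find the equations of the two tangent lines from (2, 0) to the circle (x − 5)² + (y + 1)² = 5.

x − 2y = 2 and 2x + y = 4

A line y − (0) = m(x − (2)) is tangent when its distance from (5, −1) is √5:
[m·(3) − (−1)]² = 5(m² + 1)
2m² + 3m − 2 = 0, so m = 1/2 or m = −2.
With m = 1/2: x − 2y = 2. With m = −2: 2x + y = 4.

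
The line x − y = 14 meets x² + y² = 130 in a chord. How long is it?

The distance from (0, 0) to the line is 14/√2, and r² = 130.
Chord = 2√(r² − d²) = 2·√(32) = 8√2.

8√2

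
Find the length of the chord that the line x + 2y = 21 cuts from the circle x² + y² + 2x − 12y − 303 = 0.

From the line, y = (21 − x)/2. Substituting:
5x² − 10x − 1275 = 0  ⟹  x² − 2x − 255 = 0
x = 17 or x = −15, giving (17, 2) and (−15, 18).
|(17, 2) − (−15, 18)| = √((32)² + (−16)²) = 16√5.

16√5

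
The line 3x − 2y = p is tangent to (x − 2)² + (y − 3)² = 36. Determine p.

For a tangent, require d(centre, line) = r = 6.
|3·2 − 2·3 − p| / √13 = 6
|p| = 6√13.

p = ±6√13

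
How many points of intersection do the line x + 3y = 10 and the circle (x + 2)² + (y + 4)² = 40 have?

Substituting the line into the circle gives 10x² − 8x + 160 = 0.
Δ = 64 − 6400 = −6336.
No real roots: the line does not meet the circle.

0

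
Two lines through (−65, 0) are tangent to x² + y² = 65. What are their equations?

x + 8y = −65 and x − 8y = −65

Write the tangent as mx − y + (0 − m·(−65)) = 0 and set its distance from the centre to √65:
[m·(65) − (0)]² = 65(m² + 1)
64m² − 1 = 0, so m = −1/8 or m = 1/8.
With m = −1/8: x + 8y = −65. With m = 1/8: x − 8y = −65.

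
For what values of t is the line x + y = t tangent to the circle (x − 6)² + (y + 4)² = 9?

Tangency holds when the distance from the centre (6, −4) to the line equals the radius 3:
|1·6 + 1·(−4) − t| / √2 = 3
|t − (2)| = 3√2.

t = 2 ± 3√2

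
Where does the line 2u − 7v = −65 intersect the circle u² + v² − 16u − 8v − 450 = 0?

(−15, 5) and (27, 17)

From the line, v = (65 + 2u)/7. Substituting:
53u² − 636u − 21465 = 0  ⟹  u² − 12u − 405 = 0
u = 27 or u = −15, giving (27, 17) and (−15, 5).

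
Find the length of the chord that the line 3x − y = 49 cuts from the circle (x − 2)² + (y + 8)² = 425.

11√10

From the line, y = 3x − 49. Substituting:
10x² − 250x + 1260 = 0  ⟹  x² − 25x + 126 = 0
x = 18 or x = 7, giving (18, 5) and (7, −28).
Chord length = distance between (18, 5) and (7, −28) = √1210 = 11√10.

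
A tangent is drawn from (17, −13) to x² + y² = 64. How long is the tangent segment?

The centre is (0, 0) and r = 8. The square of the distance from P to the centre is 289 + 169 = 458.
The tangent meets the radius at right angles, so tangent² = |PO|² − r² = 458 − 64 = 394.

√394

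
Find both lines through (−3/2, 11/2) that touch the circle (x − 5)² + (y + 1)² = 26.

A line y − (11/2) = m(x − (−3/2)) is tangent when its distance from (5, −1) is √26:
(13/2m − (−13/2))² = 26(m² + 1)
5m² + 26m + 5 = 0, so m = −5 or m = −1/5.
With m = −5: 5x + y = −2. With m = −1/5: x + 5y = 26.

5x + y = −2 and x + 5y = 26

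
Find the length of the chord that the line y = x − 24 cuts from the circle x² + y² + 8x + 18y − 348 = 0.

Express y = x − 24 and substitute into the circle:
2x² − 22x − 204 = 0  ⟹  x² − 11x − 102 = 0
x = 17 or x = −6, giving (17, −7) and (−6, −30).
Chord length = distance between (17, −7) and (−6, −30) = √1058 = 23√2.

23√2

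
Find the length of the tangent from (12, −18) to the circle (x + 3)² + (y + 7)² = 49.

With centre O = (−3, −7), |OP|² = 346 and r² = 49.
The tangent meets the radius at right angles, so tangent² = |PO|² − r² = 346 − 49 = 297.

3√33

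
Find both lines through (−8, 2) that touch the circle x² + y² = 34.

A line y − (2) = m(x − (−8)) is tangent when its distance from (0, 0) is √34:
[m·(8) − (−2)]² = 34(m² + 1)
15m² + 16m − 15 = 0, so m = 3/5 or m = −5/3.
Through (−8, 2) these give 3x − 5y = −34 and 5x + 3y = −34.

3x − 5y = −34 and 5x + 3y = −34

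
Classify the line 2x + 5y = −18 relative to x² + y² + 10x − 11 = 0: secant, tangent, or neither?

Substituting the line into the circle gives 29x² + 322x + 49 = 0.
Discriminant = (322)² − 4·29·(49) = 98000 > 0.
Two real roots: the line is a secant.

secant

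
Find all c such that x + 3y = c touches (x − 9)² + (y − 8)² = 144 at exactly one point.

Tangency holds when the distance from the centre (9, 8) to the line equals the radius 12:
|1·9 + 3·8 − c| / √10 = 12
|c − (33)| = 12√10.

c = 33 ± 12√10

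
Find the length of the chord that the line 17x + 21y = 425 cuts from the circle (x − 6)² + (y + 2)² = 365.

√730

Centre (6, −2), r² = 365. Perpendicular distance d from centre to line = |−365| / √730 = 365/√730.
Half the chord is √(r² − d²) = √(365/2), so the full chord is √730.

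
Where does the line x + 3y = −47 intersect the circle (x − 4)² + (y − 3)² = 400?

(−8, −13) and (4, −17)

Express y = (−47 − x)/3 and substitute into the circle:
10x² + 40x − 320 = 0  ⟹  x² + 4x − 32 = 0
x = 4 or x = −8, giving (4, −17) and (−8, −13).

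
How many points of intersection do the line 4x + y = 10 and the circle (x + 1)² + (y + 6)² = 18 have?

0

Substituting the line into the circle gives 17x² − 126x + 239 = 0.
Δ = 15876 − 16252 = −376.
No real roots: the line does not meet the circle.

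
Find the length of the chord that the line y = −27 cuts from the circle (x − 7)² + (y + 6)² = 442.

2

Substitute y = −27:
x² − 14x + 48 = 0
x = 8 or x = 6, giving (8, −27) and (6, −27).
Chord length = distance between (8, −27) and (6, −27) = √4 = 2.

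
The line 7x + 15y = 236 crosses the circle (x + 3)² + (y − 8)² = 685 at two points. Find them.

(−22, 26) and (23, 5)

Express y = (236 − 7x)/15 and substitute into the circle:
274x² − 274x − 138644 = 0  ⟹  x² − x − 506 = 0
x = 23 or x = −22, giving (23, 5) and (−22, 26).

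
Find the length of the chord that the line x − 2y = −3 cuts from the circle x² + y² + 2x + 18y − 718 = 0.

24√5

Substitute y = (3 + x)/2:
5x² + 50x − 2755 = 0  ⟹  x² + 10x − 551 = 0
x = 19 or x = −29, giving (19, 11) and (−29, −13).
|(19, 11) − (−29, −13)| = √((48)² + (24)²) = 24√5.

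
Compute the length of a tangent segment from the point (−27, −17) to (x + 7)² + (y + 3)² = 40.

2√139

The centre is (−7, −3) and r = 2√10. The square of the distance from P to the centre is 400 + 196 = 596.
Power of the point: PT² = |PO|² − r² = 556, so PT = 2√139.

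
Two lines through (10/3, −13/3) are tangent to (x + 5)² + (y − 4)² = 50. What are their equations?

Let a tangent through (10/3, −13/3) have slope m. Its distance from (−5, 4) must equal 5√2:
(−25/3m − (25/3))² = 50(m² + 1)
7m² + 50m + 7 = 0, so m = −1/7 or m = −7.
Through (10/3, −13/3) these give x + 7y = −27 and 7x + y = 19.

x + 7y = −27 and 7x + y = 19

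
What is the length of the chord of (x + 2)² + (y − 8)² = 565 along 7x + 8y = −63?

The distance from (−2, 8) to the line is 113/√113, and r² = 565.
Chord = 2√(r² − d²) = 2·√(452) = 4√113.

4√113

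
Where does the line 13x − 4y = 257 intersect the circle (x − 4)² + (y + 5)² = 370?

Express y = (−257 + 13x)/4 and substitute into the circle:
185x² − 6290x + 50505 = 0  ⟹  x² − 34x + 273 = 0
x = 21 or x = 13, giving (21, 4) and (13, −22).

(13, −22) and (21, 4)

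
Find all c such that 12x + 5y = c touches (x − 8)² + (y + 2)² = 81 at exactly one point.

c = −31 or c = 203

For a tangent, require d(centre, line) = r = 9.
|12·8 + 5·(−2) − c| / √169 = 9
|c − (86)| = 9·13, so c = 203 or c = −31.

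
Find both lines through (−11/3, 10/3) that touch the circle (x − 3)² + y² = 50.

7x − y = −29 and x − y = −7

Write the tangent as mx − y + (10/3 − m·(−11/3)) = 0 and set its distance from the centre to 5√2:
(20/3m − (−10/3))² = 50(m² + 1)
m² − 8m + 7 = 0, so m = 7 or m = 1.
With m = 7: 7x − y = −29. With m = 1: x − y = −7.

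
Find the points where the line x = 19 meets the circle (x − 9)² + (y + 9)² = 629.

(19, −32) and (19, 14)

The line gives x = 19. Substituting into the circle:
y² + 18y − 448 = 0
y = 14 or y = −32, giving (19, 14) and (19, −32).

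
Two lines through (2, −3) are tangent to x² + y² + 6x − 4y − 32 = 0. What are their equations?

Let a tangent through (2, −3) have slope m. Its distance from (−3, 2) must equal 3√5:
[m·(−5) − (5)]² = 45(m² + 1)
2m² − 5m + 2 = 0, so m = 2 or m = 1/2.
Through (2, −3) these give 2x − y = 7 and x − 2y = 8.

2x − y = 7 and x − 2y = 8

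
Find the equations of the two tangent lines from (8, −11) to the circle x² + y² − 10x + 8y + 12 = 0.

2x + 5y = −39 and 5x − 2y = 62

A line y − (−11) = m(x − (8)) is tangent when its distance from (5, −4) is √29:
(−3m − (7))² = 29(m² + 1)
10m² − 21m − 10 = 0, so m = −2/5 or m = 5/2.
With m = −2/5: 2x + 5y = −39. With m = 5/2: 5x − 2y = 62.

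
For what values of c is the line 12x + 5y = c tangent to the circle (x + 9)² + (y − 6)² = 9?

c = −117 or c = −39

For a tangent, require d(centre, line) = r = 3.
|12·(−9) + 5·6 − c| / √169 = 3
|c − (−78)| = 3·13, so c = −39 or c = −117.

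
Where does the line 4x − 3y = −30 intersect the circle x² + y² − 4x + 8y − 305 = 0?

Express y = (30 + 4x)/3 and substitute into the circle:
25x² + 300x − 1125 = 0  ⟹  x² + 12x − 45 = 0
x = 3 or x = −15, giving (3, 14) and (−15, −10).

(−15, −10) and (3, 14)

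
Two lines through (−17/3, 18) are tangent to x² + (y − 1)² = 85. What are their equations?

9x − 2y = −87 and 6x + 7y = 92

A line y − (18) = m(x − (−17/3)) is tangent when its distance from (0, 1) is √85:
[m·(17/3) − (−17)]² = 85(m² + 1)
14m² − 51m − 54 = 0, so m = 9/2 or m = −6/7.
Through (−17/3, 18) these give 9x − 2y = −87 and 6x + 7y = 92.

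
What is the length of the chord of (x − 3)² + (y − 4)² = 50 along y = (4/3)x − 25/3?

10

From the line, y = (−25 + 4x)/3. Substituting:
25x² − 350x + 1000 = 0  ⟹  x² − 14x + 40 = 0
x = 10 or x = 4, giving (10, 5) and (4, −3).
|(10, 5) − (4, −3)| = √((6)² + (8)²) = 10.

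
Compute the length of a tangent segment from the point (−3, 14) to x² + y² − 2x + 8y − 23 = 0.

Centre (1, −4), r² = 40. |PO|² = (−4)² + (18)² = 340.
Power of the point: PT² = |PO|² − r² = 300, so PT = 10√3.

10√3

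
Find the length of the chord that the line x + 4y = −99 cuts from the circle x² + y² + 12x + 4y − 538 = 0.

6√17

The distance from (−6, −2) to the line is 85/√17, and r² = 578.
Half the chord is √(r² − d²) = √(153), so the full chord is 6√17.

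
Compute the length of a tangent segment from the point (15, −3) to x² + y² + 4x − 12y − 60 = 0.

3√30

With centre O = (−2, 6), |OP|² = 370 and r² = 100.
Power of the point: PT² = |PO|² − r² = 270, so PT = 3√30.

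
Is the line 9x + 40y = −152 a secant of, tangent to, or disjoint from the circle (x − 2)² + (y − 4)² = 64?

disjoint

d² = (9·2 + 40·4 − (−152))²/1681 = 108900/1681; r² = 64.
Since d² > r², the line lies outside the circle.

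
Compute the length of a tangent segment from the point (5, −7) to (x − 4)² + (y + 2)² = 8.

3√2

Centre (4, −2), r² = 8. |PO|² = (1)² + (−5)² = 26.
Power of the point: PT² = |PO|² − r² = 18, so PT = 3√2.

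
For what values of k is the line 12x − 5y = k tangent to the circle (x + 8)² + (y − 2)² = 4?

k = −132 or k = −80

The line touches the circle iff its distance from (−8, 2) is 2:
|12·(−8) − 5·2 − k| / √169 = 2
|k − (−106)| = 2·13, so k = −80 or k = −132.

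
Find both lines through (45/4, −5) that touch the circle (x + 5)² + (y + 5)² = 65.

Write the tangent as mx − y + (−5 − m·(45/4)) = 0 and set its distance from the centre to √65:
(−65/4m − (0))² = 65(m² + 1)
49m² − 16 = 0, so m = 4/7 or m = −4/7.
With m = 4/7: 4x − 7y = 80. With m = −4/7: 4x + 7y = 10.

4x − 7y = 80 and 4x + 7y = 10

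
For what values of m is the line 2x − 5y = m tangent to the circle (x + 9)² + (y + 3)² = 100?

The line touches the circle iff its distance from (−9, −3) is 10:
|2·(−9) − 5·(−3) − m| / √29 = 10
|m − (−3)| = 10√29.

m = −3 ± 10√29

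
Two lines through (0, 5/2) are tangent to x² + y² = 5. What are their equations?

x − 2y = −5 and x + 2y = 5

A line y − (5/2) = m(x − (0)) is tangent when its distance from (0, 0) is √5:
[m·(0) − (−5/2)]² = 5(m² + 1)
4m² − 1 = 0, so m = 1/2 or m = −1/2.
With m = 1/2: x − 2y = −5. With m = −1/2: x + 2y = 5.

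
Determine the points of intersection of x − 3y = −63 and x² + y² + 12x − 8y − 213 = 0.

(−18, 15) and (−3, 20)

From the line, y = (63 + x)/3. Substituting:
10x² + 210x + 540 = 0  ⟹  x² + 21x + 54 = 0
x = −3 or x = −18, giving (−3, 20) and (−18, 15).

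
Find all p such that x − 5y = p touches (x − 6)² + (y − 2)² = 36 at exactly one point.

p = −4 ± 6√26

For a tangent, require d(centre, line) = r = 6.
|1·6 − 5·2 − p| / √26 = 6
|p − (−4)| = 6√26.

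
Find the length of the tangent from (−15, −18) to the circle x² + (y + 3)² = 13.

√437

Centre (0, −3), r² = 13. |PO|² = (−15)² + (−15)² = 450.
The tangent meets the radius at right angles, so tangent² = |PO|² − r² = 450 − 13 = 437.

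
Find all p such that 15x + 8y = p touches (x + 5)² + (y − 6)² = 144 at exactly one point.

p = −231 or p = 177

Tangency holds when the distance from the centre (−5, 6) to the line equals the radius 12:
|15·(−5) + 8·6 − p| / √289 = 12
|p − (−27)| = 12·17, so p = 177 or p = −231.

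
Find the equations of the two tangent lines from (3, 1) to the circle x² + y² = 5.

x + 2y = 5 and 2x − y = 5

Write the tangent as mx − y + (1 − m·(3)) = 0 and set its distance from the centre to √5:
(−3m − (−1))² = 5(m² + 1)
2m² − 3m − 2 = 0, so m = −1/2 or m = 2.
With m = −1/2: x + 2y = 5. With m = 2: 2x − y = 5.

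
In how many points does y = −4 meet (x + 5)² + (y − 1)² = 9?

Substituting the line into the circle gives x² + 10x + 41 = 0.
Δ = 100 − 164 = −64.
No real roots: the line does not meet the circle.

0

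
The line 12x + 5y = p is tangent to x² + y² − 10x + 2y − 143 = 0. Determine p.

p = −114 or p = 224

For a tangent, require d(centre, line) = r = 13.
|12·5 + 5·(−1) − p| / √169 = 13
|p − (55)| = 13·13, so p = 224 or p = −114.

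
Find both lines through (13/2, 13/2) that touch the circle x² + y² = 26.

Write the tangent as mx − y + (13/2 − m·(13/2)) = 0 and set its distance from the centre to √26:
(−13/2m − (−13/2))² = 26(m² + 1)
5m² − 26m + 5 = 0, so m = 1/5 or m = 5.
With m = 1/5: x − 5y = −26. With m = 5: 5x − y = 26.

x − 5y = −26 and 5x − y = 26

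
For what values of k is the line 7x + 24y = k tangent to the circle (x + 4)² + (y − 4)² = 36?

k = −82 or k = 218

Tangency holds when the distance from the centre (−4, 4) to the line equals the radius 6:
|7·(−4) + 24·4 − k| / √625 = 6
|k − (68)| = 6·25, so k = 218 or k = −82.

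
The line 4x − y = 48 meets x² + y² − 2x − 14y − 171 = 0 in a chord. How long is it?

4√17

Centre (1, 7), r² = 221. Perpendicular distance d from centre to line = |−51| / √17 = 51/√17.
Half the chord is √(r² − d²) = √(68), so the full chord is 4√17.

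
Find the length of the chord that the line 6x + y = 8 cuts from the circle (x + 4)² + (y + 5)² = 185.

4√37

From the line, y = −6x + 8. Substituting:
37x² − 148x = 0  ⟹  x² − 4x = 0
x = 4 or x = 0, giving (4, −16) and (0, 8).
Chord length = distance between (4, −16) and (0, 8) = √592 = 4√37.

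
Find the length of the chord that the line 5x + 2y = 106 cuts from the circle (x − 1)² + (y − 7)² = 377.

4√29

Centre (1, 7), r² = 377. Perpendicular distance d from centre to line = |−87| / √29 = 87/√29.
Chord = 2√(r² − d²) = 2·√(116) = 4√29.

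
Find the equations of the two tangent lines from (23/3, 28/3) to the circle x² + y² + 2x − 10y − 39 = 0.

Write the tangent as mx − y + (28/3 − m·(23/3)) = 0 and set its distance from the centre to √65:
(−26/3m − (−13/3))² = 65(m² + 1)
7m² − 52m − 32 = 0, so m = 8 or m = −4/7.
With m = 8: 8x − y = 52. With m = −4/7: 4x + 7y = 96.

8x − y = 52 and 4x + 7y = 96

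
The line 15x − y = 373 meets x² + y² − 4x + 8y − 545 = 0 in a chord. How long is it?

√226

Express y = 15x − 373 and substitute into the circle:
226x² − 11074x + 135600 = 0  ⟹  x² − 49x + 600 = 0
x = 25 or x = 24, giving (25, 2) and (24, −13).
Chord length = distance between (25, 2) and (24, −13) = √226 = √226.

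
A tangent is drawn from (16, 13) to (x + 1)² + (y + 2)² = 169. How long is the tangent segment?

√345

The centre is (−1, −2) and r = 13. The square of the distance from P to the centre is 289 + 225 = 514.
The tangent meets the radius at right angles, so tangent² = |PO|² − r² = 514 − 169 = 345.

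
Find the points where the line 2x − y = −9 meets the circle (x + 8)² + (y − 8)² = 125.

(−6, −3) and (2, 13)

Express y = 2x + 9 and substitute into the circle:
5x² + 20x − 60 = 0  ⟹  x² + 4x − 12 = 0
x = 2 or x = −6, giving (2, 13) and (−6, −3).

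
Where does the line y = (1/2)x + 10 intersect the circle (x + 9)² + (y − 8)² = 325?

(−24, −2) and (8, 14)

From the line, y = (20 + x)/2. Substituting:
5x² + 80x − 960 = 0  ⟹  x² + 16x − 192 = 0
x = 8 or x = −24, giving (8, 14) and (−24, −2).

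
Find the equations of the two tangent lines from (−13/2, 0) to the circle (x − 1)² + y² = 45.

2x + y = −13 and 2x − y = −13

Let a tangent through (−13/2, 0) have slope m. Its distance from (1, 0) must equal 3√5:
(15/2m − (0))² = 45(m² + 1)
m² − 4 = 0, so m = −2 or m = 2.
With m = −2: 2x + y = −13. With m = 2: 2x − y = −13.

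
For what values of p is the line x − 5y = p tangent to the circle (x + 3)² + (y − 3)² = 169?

p = −18 ± 13√26

The line touches the circle iff its distance from (−3, 3) is 13:
|1·(−3) − 5·3 − p| / √26 = 13
|p − (−18)| = 13√26.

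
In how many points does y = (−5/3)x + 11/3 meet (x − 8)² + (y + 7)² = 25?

Centre (8, −7), r² = 25. Distance² from centre to line = (8)²/34 = 32/17.
Since d² < r², the line cuts the circle twice.

2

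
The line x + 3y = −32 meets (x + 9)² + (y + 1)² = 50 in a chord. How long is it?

Centre (−9, −1), r² = 50. Perpendicular distance d from centre to line = |20| / √10 = 20/√10.
Half the chord is √(r² − d²) = √(10), so the full chord is 2√10.

2√10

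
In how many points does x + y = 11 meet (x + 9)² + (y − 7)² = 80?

Centre (−9, 7), r² = 80. Distance² from centre to line = (−13)²/2 = 169/2.
Since d² > r², the line lies outside the circle.

0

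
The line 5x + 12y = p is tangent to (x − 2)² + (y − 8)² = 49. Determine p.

Tangency holds when the distance from the centre (2, 8) to the line equals the radius 7:
|5·2 + 12·8 − p| / √169 = 7
|p − (106)| = 7·13, so p = 197 or p = 15.

p = 15 or p = 197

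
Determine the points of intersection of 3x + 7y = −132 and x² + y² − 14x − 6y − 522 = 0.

From the line, y = (−132 − 3x)/7. Substituting:
58x² + 232x − 2610 = 0  ⟹  x² + 4x − 45 = 0
x = 5 or x = −9, giving (5, −21) and (−9, −15).

(−9, −15) and (5, −21)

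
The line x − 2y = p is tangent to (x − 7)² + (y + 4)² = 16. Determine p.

Tangency holds when the distance from the centre (7, −4) to the line equals the radius 4:
|1·7 − 2·(−4) − p| / √5 = 4
|p − (15)| = 4√5.

p = 15 ± 4√5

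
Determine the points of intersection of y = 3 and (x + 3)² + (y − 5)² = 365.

(−22, 3) and (16, 3)

Substitute y = 3:
x² + 6x − 352 = 0
x = 16 or x = −22, giving (16, 3) and (−22, 3).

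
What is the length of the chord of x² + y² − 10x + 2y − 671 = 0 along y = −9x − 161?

3√82

Centre (5, −1), r² = 697. Perpendicular distance d from centre to line = |205| / √82 = 205/√82.
Half the chord is √(r² − d²) = √(369/2), so the full chord is 3√82.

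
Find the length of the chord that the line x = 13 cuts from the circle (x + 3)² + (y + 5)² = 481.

30

Centre (−3, −5), r² = 481. Perpendicular distance d from centre to line = |−16| / √1 = 16.
Chord = 2√(r² − d²) = 2·√(225) = 30.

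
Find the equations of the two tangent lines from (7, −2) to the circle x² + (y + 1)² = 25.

4x + 3y = 22 and 3x − 4y = 29

A line y − (−2) = m(x − (7)) is tangent when its distance from (0, −1) is 5:
[m·(−7) − (1)]² = 25(m² + 1)
12m² + 7m − 12 = 0, so m = −4/3 or m = 3/4.
With m = −4/3: 4x + 3y = 22. With m = 3/4: 3x − 4y = 29.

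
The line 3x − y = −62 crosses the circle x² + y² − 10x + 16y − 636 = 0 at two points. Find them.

(−21, −1) and (−20, 2)

From the line, y = 3x + 62. Substituting:
10x² + 410x + 4200 = 0  ⟹  x² + 41x + 420 = 0
x = −20 or x = −21, giving (−20, 2) and (−21, −1).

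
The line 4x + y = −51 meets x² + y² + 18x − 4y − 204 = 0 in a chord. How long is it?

Substitute y = −4x − 51:
17x² + 442x + 2601 = 0  ⟹  x² + 26x + 153 = 0
x = −9 or x = −17, giving (−9, −15) and (−17, 17).
Chord length = distance between (−9, −15) and (−17, 17) = √1088 = 8√17.

8√17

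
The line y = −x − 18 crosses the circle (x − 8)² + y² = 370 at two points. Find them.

Express y = −x − 18 and substitute into the circle:
2x² + 20x + 18 = 0  ⟹  x² + 10x + 9 = 0
x = −1 or x = −9, giving (−1, −17) and (−9, −9).

(−9, −9) and (−1, −17)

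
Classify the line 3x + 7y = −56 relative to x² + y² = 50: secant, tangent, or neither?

d² = (3·0 + 7·0 − (−56))²/58 = 1568/29; r² = 50.
Since d² > r², the line lies outside the circle.

neither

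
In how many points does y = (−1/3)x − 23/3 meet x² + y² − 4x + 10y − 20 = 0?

2

Substituting the line into the circle gives 10x² − 20x − 341 = 0.
Δ = 400 − (−13640) = 14040.
Two real roots: the line is a secant.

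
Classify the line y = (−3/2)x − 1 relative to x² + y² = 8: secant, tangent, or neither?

secant

Substituting the line into the circle gives 13x² + 12x − 28 = 0.
Discriminant = (12)² − 4·13·(−28) = 1600 > 0.
Two real roots: the line is a secant.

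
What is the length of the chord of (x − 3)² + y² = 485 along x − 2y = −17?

18√5

The distance from (3, 0) to the line is 20/√5, and r² = 485.
Half the chord is √(r² − d²) = √(405), so the full chord is 18√5.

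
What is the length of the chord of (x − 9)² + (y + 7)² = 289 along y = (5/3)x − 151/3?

3√34

From the line, y = (−151 + 5x)/3. Substituting:
34x² − 1462x + 15028 = 0  ⟹  x² − 43x + 442 = 0
x = 26 or x = 17, giving (26, −7) and (17, −22).
Chord length = distance between (26, −7) and (17, −22) = √306 = 3√34.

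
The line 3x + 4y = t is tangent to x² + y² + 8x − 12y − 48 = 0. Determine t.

Tangency holds when the distance from the centre (−4, 6) to the line equals the radius 10:
|3·(−4) + 4·6 − t| / √25 = 10
|t − (12)| = 10·5, so t = 62 or t = −38.

t = −38 or t = 62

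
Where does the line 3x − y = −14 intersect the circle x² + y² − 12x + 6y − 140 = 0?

From the line, y = 3x + 14. Substituting:
10x² + 90x + 140 = 0  ⟹  x² + 9x + 14 = 0
x = −2 or x = −7, giving (−2, 8) and (−7, −7).

(−7, −7) and (−2, 8)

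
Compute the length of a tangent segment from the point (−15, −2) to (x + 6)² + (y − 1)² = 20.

With centre O = (−6, 1), |OP|² = 90 and r² = 20.
By the tangent–radius right angle, tangent length = √(|PO|² − r²) = √70.

√70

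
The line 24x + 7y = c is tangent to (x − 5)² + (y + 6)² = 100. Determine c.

c = −172 or c = 328

Tangency holds when the distance from the centre (5, −6) to the line equals the radius 10:
|24·5 + 7·(−6) − c| / √625 = 10
|c − (78)| = 10·25, so c = 328 or c = −172.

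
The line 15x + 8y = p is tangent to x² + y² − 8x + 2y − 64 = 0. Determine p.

p = −101 or p = 205

Tangency holds when the distance from the centre (4, −1) to the line equals the radius 9:
|15·4 + 8·(−1) − p| / √289 = 9
|p − (52)| = 9·17, so p = 205 or p = −101.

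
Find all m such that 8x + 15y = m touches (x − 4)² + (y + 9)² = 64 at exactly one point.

The line touches the circle iff its distance from (4, −9) is 8:
|8·4 + 15·(−9) − m| / √289 = 8
|m − (−103)| = 8·17, so m = 33 or m = −239.

m = −239 or m = 33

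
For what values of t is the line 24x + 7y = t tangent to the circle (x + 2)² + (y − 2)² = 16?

The line touches the circle iff its distance from (−2, 2) is 4:
|24·(−2) + 7·2 − t| / √625 = 4
|t − (−34)| = 4·25, so t = 66 or t = −134.

t = −134 or t = 66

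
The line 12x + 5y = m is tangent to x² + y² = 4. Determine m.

m = −26 or m = 26

The line touches the circle iff its distance from (0, 0) is 2:
|12·0 + 5·0 − m| / √169 = 2
|m| = 2·13, so m = 26 or m = −26.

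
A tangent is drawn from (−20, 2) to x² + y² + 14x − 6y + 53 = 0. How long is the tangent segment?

√165

Centre (−7, 3), r² = 5. |PO|² = (−13)² + (−1)² = 170.
The tangent meets the radius at right angles, so tangent² = |PO|² − r² = 170 − 5 = 165.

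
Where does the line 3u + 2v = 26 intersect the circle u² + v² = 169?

Substitute v = (26 − 3u)/2:
13u² − 156u = 0  ⟹  u² − 12u = 0
u = 12 or u = 0, giving (12, −5) and (0, 13).

(0, 13) and (12, −5)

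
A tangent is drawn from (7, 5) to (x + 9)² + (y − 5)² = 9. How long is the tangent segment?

√247

Centre (−9, 5), r² = 9. |PO|² = (16)² + (0)² = 256.
The tangent meets the radius at right angles, so tangent² = |PO|² − r² = 256 − 9 = 247.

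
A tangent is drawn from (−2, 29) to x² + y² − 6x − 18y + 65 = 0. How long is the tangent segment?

With centre O = (3, 9), |OP|² = 425 and r² = 25.
Power of the point: PT² = |PO|² − r² = 400, so PT = 20.

20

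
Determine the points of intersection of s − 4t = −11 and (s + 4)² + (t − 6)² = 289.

From the line, t = (11 + s)/4. Substituting:
17s² + 102s − 4199 = 0  ⟹  s² + 6s − 247 = 0
s = 13 or s = −19, giving (13, 6) and (−19, −2).

(−19, −2) and (13, 6)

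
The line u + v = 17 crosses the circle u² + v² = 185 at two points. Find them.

(4, 13) and (13, 4)

Express v = −u + 17 and substitute into the circle:
2u² − 34u + 104 = 0  ⟹  u² − 17u + 52 = 0
u = 13 or u = 4, giving (13, 4) and (4, 13).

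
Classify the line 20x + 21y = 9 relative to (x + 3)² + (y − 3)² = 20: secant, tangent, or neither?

Centre (−3, 3), r² = 20. Distance² from centre to line = (−6)²/841 = 36/841.
Since d² < r², the line cuts the circle twice.

secant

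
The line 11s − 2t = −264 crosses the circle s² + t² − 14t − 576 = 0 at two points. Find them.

From the line, t = (264 + 11s)/2. Substituting:
125s² + 5500s + 60000 = 0  ⟹  s² + 44s + 480 = 0
s = −20 or s = −24, giving (−20, 22) and (−24, 0).

(−24, 0) and (−20, 22)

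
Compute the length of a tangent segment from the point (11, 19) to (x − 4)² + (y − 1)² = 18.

The centre is (4, 1) and r = 3√2. The square of the distance from P to the centre is 49 + 324 = 373.
The tangent meets the radius at right angles, so tangent² = |PO|² − r² = 373 − 18 = 355.

√355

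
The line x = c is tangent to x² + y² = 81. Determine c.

The line touches the circle iff its distance from (0, 0) is 9:
|1·0 + 0·0 − c| / √1 = 9
|c| = 9, so c = 9 or c = −9.

c = −9 or c = 9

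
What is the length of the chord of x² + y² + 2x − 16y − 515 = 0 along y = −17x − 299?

2√290

Centre (−1, 8), r² = 580. Perpendicular distance d from centre to line = |290| / √290 = 290/√290.
Half the chord is √(r² − d²) = √(290), so the full chord is 2√290.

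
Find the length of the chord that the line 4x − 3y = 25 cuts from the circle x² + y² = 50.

10

Centre (0, 0), r² = 50. Perpendicular distance d from centre to line = |−25| / √25 = 25/√25.
Half the chord is √(r² − d²) = √(25), so the full chord is 10.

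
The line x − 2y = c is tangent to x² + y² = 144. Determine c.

The line touches the circle iff its distance from (0, 0) is 12:
|1·0 − 2·0 − c| / √5 = 12
|c| = 12√5.

c = ±12√5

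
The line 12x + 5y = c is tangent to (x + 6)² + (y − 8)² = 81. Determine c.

c = −149 or c = 85

The line touches the circle iff its distance from (−6, 8) is 9:
|12·(−6) + 5·8 − c| / √169 = 9
|c − (−32)| = 9·13, so c = 85 or c = −149.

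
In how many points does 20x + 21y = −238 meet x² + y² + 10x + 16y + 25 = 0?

2

Substituting the line into the circle gives 841x² + 7210x − 12299 = 0.
Δ = 51984100 − (−41373836) = 93357936.
Two real roots: the line is a secant.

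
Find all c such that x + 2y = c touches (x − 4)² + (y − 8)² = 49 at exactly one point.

For a tangent, require d(centre, line) = r = 7.
|1·4 + 2·8 − c| / √5 = 7
|c − (20)| = 7√5.

c = 20 ± 7√5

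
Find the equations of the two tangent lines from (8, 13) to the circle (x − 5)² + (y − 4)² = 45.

2x + y = 29 and x − 2y = −18

Write the tangent as mx − y + (13 − m·(8)) = 0 and set its distance from the centre to 3√5:
(−3m − (−9))² = 45(m² + 1)
2m² + 3m − 2 = 0, so m = −2 or m = 1/2.
Through (8, 13) these give 2x + y = 29 and x − 2y = −18.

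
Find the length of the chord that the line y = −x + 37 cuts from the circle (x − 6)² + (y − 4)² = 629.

23√2

The distance from (6, 4) to the line is 27/√2, and r² = 629.
Half the chord is √(r² − d²) = √(529/2), so the full chord is 23√2.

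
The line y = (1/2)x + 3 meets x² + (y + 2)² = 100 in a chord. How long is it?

Substitute y = (6 + x)/2:
5x² + 20x − 300 = 0  ⟹  x² + 4x − 60 = 0
x = 6 or x = −10, giving (6, 6) and (−10, −2).
|(6, 6) − (−10, −2)| = √((16)² + (8)²) = 8√5.

8√5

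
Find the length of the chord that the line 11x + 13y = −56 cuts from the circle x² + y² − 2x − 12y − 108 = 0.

√290

The distance from (1, 6) to the line is 145/√290, and r² = 145.
Chord = 2√(r² − d²) = 2·√(145/2) = √290.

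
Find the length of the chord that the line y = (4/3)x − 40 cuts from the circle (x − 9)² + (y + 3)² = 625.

40

From the line, y = (−120 + 4x)/3. Substituting:
25x² − 1050x + 7425 = 0  ⟹  x² − 42x + 297 = 0
x = 33 or x = 9, giving (33, 4) and (9, −28).
|(33, 4) − (9, −28)| = √((24)² + (32)²) = 40.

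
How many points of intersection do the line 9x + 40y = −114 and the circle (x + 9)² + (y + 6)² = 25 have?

0

Substituting the line into the circle gives 1681x² + 26532x + 105476 = 0.
Discriminant = (26532)² − 4·1681·(105476) = −5273600 < 0.
No real roots: the line does not meet the circle.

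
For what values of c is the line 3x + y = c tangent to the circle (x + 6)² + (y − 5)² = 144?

c = −13 ± 12√10

The line touches the circle iff its distance from (−6, 5) is 12:
|3·(−6) + 1·5 − c| / √10 = 12
|c − (−13)| = 12√10.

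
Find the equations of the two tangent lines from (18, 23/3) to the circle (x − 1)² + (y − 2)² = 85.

Let a tangent through (18, 23/3) have slope m. Its distance from (1, 2) must equal √85:
[m·(−17) − (−17/3)]² = 85(m² + 1)
54m² − 51m − 14 = 0, so m = −2/9 or m = 7/6.
With m = −2/9: 2x + 9y = 105. With m = 7/6: 7x − 6y = 80.

2x + 9y = 105 and 7x − 6y = 80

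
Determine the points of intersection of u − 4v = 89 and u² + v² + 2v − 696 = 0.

From the line, v = (−89 + u)/4. Substituting:
17u² − 170u − 3927 = 0  ⟹  u² − 10u − 231 = 0
u = 21 or u = −11, giving (21, −17) and (−11, −25).

(−11, −25) and (21, −17)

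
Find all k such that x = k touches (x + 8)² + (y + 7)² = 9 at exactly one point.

k = −11 or k = −5

Tangency holds when the distance from the centre (−8, −7) to the line equals the radius 3:
|1·(−8) + 0·(−7) − k| / √1 = 3
|k − (−8)| = 3, so k = −5 or k = −11.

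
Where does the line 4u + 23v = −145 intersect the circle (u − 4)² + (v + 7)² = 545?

From the line, v = (−145 − 4u)/23. Substituting:
545u² − 4360u − 279585 = 0  ⟹  u² − 8u − 513 = 0
u = 27 or u = −19, giving (27, −11) and (−19, −3).

(−19, −3) and (27, −11)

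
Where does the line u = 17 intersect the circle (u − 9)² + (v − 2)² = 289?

The line gives u = 17. Substituting into the circle:
v² − 4v − 221 = 0
v = 17 or v = −13, giving (17, 17) and (17, −13).

(17, −13) and (17, 17)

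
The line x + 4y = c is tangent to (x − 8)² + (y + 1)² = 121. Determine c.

Tangency holds when the distance from the centre (8, −1) to the line equals the radius 11:
|1·8 + 4·(−1) − c| / √17 = 11
|c − (4)| = 11√17.

c = 4 ± 11√17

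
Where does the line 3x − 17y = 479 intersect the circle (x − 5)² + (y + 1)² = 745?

Express y = (−479 + 3x)/17 and substitute into the circle:
298x² − 5662x + 5364 = 0  ⟹  x² − 19x + 18 = 0
x = 18 or x = 1, giving (18, −25) and (1, −28).

(1, −28) and (18, −25)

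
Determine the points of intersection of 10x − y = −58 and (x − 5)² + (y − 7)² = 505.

(−7, −12) and (−3, 28)

From the line, y = 10x + 58. Substituting:
101x² + 1010x + 2121 = 0  ⟹  x² + 10x + 21 = 0
x = −3 or x = −7, giving (−3, 28) and (−7, −12).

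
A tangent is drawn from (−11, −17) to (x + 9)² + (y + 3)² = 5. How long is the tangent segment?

The centre is (−9, −3) and r = √5. The square of the distance from P to the centre is 4 + 196 = 200.
The tangent meets the radius at right angles, so tangent² = |PO|² − r² = 200 − 5 = 195.

√195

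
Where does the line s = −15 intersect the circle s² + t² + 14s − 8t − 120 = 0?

The line gives s = −15. Substituting into the circle:
t² − 8t − 105 = 0
t = 15 or t = −7, giving (−15, 15) and (−15, −7).

(−15, −7) and (−15, 15)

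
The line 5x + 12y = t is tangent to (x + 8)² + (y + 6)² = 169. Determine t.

The line touches the circle iff its distance from (−8, −6) is 13:
|5·(−8) + 12·(−6) − t| / √169 = 13
|t − (−112)| = 13·13, so t = 57 or t = −281.

t = −281 or t = 57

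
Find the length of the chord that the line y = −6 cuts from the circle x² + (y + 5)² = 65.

The distance from (0, −5) to the line is 1, and r² = 65.
Chord = 2√(r² − d²) = 2·√(64) = 16.

16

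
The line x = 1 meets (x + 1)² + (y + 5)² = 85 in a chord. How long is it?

18

The line gives x = 1. Substituting into the circle:
y² + 10y − 56 = 0
y = 4 or y = −14, giving (1, 4) and (1, −14).
|(1, 4) − (1, −14)| = √((0)² + (18)²) = 18.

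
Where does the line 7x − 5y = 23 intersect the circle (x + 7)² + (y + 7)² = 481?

Substitute y = (−23 + 7x)/5:
74x² + 518x − 10656 = 0  ⟹  x² + 7x − 144 = 0
x = 9 or x = −16, giving (9, 8) and (−16, −27).

(−16, −27) and (9, 8)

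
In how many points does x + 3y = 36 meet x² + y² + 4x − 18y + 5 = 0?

2

Centre (−2, 9), r² = 80. Distance² from centre to line = (−11)²/10 = 121/10.
Since d² < r², the line cuts the circle twice.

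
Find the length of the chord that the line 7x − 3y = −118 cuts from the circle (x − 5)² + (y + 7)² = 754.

Substitute y = (118 + 7x)/3:
58x² + 1856x + 12760 = 0  ⟹  x² + 32x + 220 = 0
x = −10 or x = −22, giving (−10, 16) and (−22, −12).
|(−10, 16) − (−22, −12)| = √((12)² + (28)²) = 4√58.

4√58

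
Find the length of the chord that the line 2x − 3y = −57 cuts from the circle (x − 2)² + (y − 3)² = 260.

Substitute y = (57 + 2x)/3:
13x² + 156x = 0  ⟹  x² + 12x = 0
x = 0 or x = −12, giving (0, 19) and (−12, 11).
Chord length = distance between (0, 19) and (−12, 11) = √208 = 4√13.

4√13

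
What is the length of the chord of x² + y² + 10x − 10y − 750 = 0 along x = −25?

40

The line gives x = −25. Substituting into the circle:
y² − 10y − 375 = 0
y = 25 or y = −15, giving (−25, 25) and (−25, −15).
Chord length = distance between (−25, 25) and (−25, −15) = √1600 = 40.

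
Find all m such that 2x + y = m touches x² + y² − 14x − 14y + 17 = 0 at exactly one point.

m = 21 ± 9√5

The line touches the circle iff its distance from (7, 7) is 9:
|2·7 + 1·7 − m| / √5 = 9
|m − (21)| = 9√5.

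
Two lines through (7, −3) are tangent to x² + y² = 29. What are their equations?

2x − 5y = 29 and 5x + 2y = 29

Write the tangent as mx − y + (−3 − m·(7)) = 0 and set its distance from the centre to √29:
[m·(−7) − (3)]² = 29(m² + 1)
10m² + 21m − 10 = 0, so m = 2/5 or m = −5/2.
Through (7, −3) these give 2x − 5y = 29 and 5x + 2y = 29.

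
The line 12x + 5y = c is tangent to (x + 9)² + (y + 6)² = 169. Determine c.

c = −307 or c = 31

For a tangent, require d(centre, line) = r = 13.
|12·(−9) + 5·(−6) − c| / √169 = 13
|c − (−138)| = 13·13, so c = 31 or c = −307.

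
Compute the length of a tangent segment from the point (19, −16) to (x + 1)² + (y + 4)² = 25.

Centre (−1, −4), r² = 25. |PO|² = (20)² + (−12)² = 544.
By the tangent–radius right angle, tangent length = √(|PO|² − r²) = √519.

√519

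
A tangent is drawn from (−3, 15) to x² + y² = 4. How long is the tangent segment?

Centre (0, 0), r² = 4. |PO|² = (−3)² + (15)² = 234.
The tangent meets the radius at right angles, so tangent² = |PO|² − r² = 234 − 4 = 230.

√230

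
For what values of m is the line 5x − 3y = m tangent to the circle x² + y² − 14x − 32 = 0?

The line touches the circle iff its distance from (7, 0) is 9:
|5·7 − 3·0 − m| / √34 = 9
|m − (35)| = 9√34.

m = 35 ± 9√34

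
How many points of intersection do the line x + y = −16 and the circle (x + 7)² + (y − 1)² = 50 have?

1

Substituting the line into the circle gives 2x² + 48x + 288 = 0.
Δ = 2304 − 2304 = 0.
A repeated root: the line is tangent.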